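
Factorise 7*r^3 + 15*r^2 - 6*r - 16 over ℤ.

Trying the rational-root candidates, r = 1 is a root, giving the factor (r - 1) and quotient 7*r^2 + 22*r + 16.
The remaining quadratic factors as (7*r + 8)(r + 2).

(7*r + 8)*(r + 2)*(r - 1)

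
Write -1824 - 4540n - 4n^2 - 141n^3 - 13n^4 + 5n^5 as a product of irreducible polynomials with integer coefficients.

Among the possible rational roots, n = -6 is a root, so (n + 6) is a factor; dividing leaves 5n^4 - 43n^3 + 117n^2 - 706n - 304.
Continuing, n = 8 is a root, so (n - 8) divides it; the quotient is 5n^3 - 3n^2 + 93n + 38.
Then n = -2/5 is a root, giving the factor (5n + 2) and quotient n^2 - n + 19.
The quadratic n^2 - n + 19 has discriminant -75 < 0 and is irreducible over ℤ.

(5n + 2)(n + 6)(n - 8)(n^2 - n + 19)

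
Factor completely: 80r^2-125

Factor out 5, leaving 16r^2-25, which is a difference of two squares.

5(4r+5)(4r-5)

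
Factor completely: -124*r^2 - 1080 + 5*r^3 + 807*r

(5*r - 9)*(r - 15)*(r - 8)

Trying the rational-root candidates, r = 8 is a root, so (r - 8) divides it; the quotient is 5*r^2 - 84*r + 135.
The remaining quadratic factors as (5*r - 9)(r - 15).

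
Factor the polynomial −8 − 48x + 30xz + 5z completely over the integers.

Group as (30xz − 48x) + (5z − 8) = 6x(5z − 8) + (5z − 8).
Both groups share the factor (5z − 8).

(5z − 8)(6x + 1)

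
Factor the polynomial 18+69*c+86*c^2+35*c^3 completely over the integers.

(5*c+3)*(7*c+6)*(c+1)

Testing divisors of the constant over divisors of the leading coefficient, c = -1 is a root, so (c+1) is a factor; dividing leaves 35*c^2+51*c+18.
The remaining quadratic factors as (7*c+6)(5*c+3).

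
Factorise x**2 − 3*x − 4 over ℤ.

(x + 1)*(x − 4)

Two integers with product −4 and sum −3 are 1 and −4.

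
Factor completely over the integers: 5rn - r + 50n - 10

(5n - 1)(r + 10)

Group as (5rn - r) + (50n - 10) = r(5n - 1) + 10(5n - 1).
Both groups share the factor (5n - 1).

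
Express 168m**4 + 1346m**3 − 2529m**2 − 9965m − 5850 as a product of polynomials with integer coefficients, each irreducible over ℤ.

Testing divisors of the constant over divisors of the leading coefficient, m = −5/6 is a root, so (6m + 5) is a factor; dividing leaves 28m**3 + 201m**2 − 589m − 1170.
Continuing, m = −9 is a root, so (m + 9) divides it; the quotient is 28m**2 − 51m − 130.
The remaining quadratic factors as (4m − 13)(7m + 10).

(4m − 13)(6m + 5)(7m + 10)(m + 9)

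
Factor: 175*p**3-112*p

Every term has a factor of 7*p. Then 25*p**2-16 = (5*p)² − (4)².

7*p*(5*p+4)*(5*p-4)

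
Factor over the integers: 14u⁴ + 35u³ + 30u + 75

Group as (14u⁴ + 30u) + (35u³ + 75) = 2u(7u³ + 15) + 5(7u³ + 15).
Both groups share the factor (7u³ + 15).

(2u + 5)(7u³ + 15)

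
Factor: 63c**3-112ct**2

Every term has a factor of 7c. Then 9c**2-16t**2 = (3c)² − (4t)².

7c(3c+4t)(3c-4t)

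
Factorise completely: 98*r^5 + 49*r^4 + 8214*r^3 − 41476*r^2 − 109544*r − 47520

Among the possible rational roots, r = −4/7 is a root, so (7*r + 4) is a factor; dividing leaves 14*r^4 − r^3 + 1174*r^2 − 6596*r − 11880.
Next, r = 11/2 is a root, giving the factor (2*r − 11) and quotient 7*r^3 + 38*r^2 + 796*r + 1080.
Continuing, r = −10/7 is a root, so (7*r + 10) is a factor; dividing leaves r^2 + 4*r + 108.
The quadratic r^2 + 4*r + 108 has discriminant −416 < 0 and is irreducible over ℤ.

(2*r − 11)*(7*r + 10)*(7*r + 4)*(r^2 + 4*r + 108)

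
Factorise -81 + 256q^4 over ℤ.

(4q + 3)(4q - 3)(16q^2 + 9)

(4q)⁴ − (3)⁴ = ((4q)² − (3)²)((4q)² + (3)²); the first factor splits again, the second (16q^2 + 9) is irreducible.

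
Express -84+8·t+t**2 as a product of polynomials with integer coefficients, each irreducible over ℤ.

(t+14)·(t-6)

Two integers with product -84 and sum 8 are 14 and -6.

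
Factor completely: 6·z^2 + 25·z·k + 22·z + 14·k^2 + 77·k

Group: 3·z·(2·z + 7·k) + (2·k + 11)·(2·z + 7·k); both groups contain (2·z + 7·k).

(3·z + 2·k + 11)·(2·z + 7·k)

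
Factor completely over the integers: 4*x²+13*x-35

Need a pair with product 4·(-35) = -140 and sum 13: that's 20 and -7.
Split the middle term: 4*x²+20*x - 7*x-35 = 4*x*(x+5) - 7*(x+5).

(4*x-7)*(x+5)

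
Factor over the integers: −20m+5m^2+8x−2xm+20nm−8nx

−(2x−5m)(4n+m−4)

Group: −2x(4n+m−4) + 5m(4n+m−4); both groups contain (4n+m−4).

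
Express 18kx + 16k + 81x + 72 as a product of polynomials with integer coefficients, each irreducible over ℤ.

Group as (18kx + 16k) + (81x + 72) = 2k(9x + 8) + 9(9x + 8).
Both groups share the factor (9x + 8).

(2k + 9)(9x + 8)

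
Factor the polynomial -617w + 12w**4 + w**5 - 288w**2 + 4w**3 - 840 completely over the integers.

Testing divisors of the constant over divisors of the leading coefficient, w = -8 is a root, so (w + 8) is a factor; dividing leaves w**4 + 4w**3 - 28w**2 - 64w - 105.
Then w = -7 is a root, so (w + 7) is a factor; dividing leaves w**3 - 3w**2 - 7w - 15.
Continuing, w = 5 is a root, so (w - 5) is a factor; dividing leaves w**2 + 2w + 3.
The quadratic w**2 + 2w + 3 has discriminant -8 < 0 and is irreducible over ℤ.

(w + 7)(w + 8)(w - 5)(w**2 + 2w + 3)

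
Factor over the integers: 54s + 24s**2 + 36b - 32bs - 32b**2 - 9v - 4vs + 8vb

(v - 4b - 6s)(8b - 4s - 9)

Group: v(8b - 4s - 9) + (-4b - 6s)(8b - 4s - 9); both groups contain (8b - 4s - 9).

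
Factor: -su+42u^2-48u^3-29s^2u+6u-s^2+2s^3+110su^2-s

Group: s(2s^2-13su+s+6u^2-6u) + (-8u-1)(2s^2-13su+s+6u^2-6u); both groups contain (2s^2-13su+s+6u^2-6u), so (s-8u-1) is a factor with cofactor 2s^2-13su+s+6u^2-6u.
The cofactor groups again: 2s^2-13su+s+6u^2-6u = 2s(s-6u) + (-u+1)(s-6u); both groups contain (s-6u), giving (2s-u+1)(s-6u).

(2s-u+1)(s-6u)(s-8u-1)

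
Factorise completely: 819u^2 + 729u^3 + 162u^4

9u^2(3u + 7)(6u + 13)

Pull out the common factor 9u^2, then factor the remaining trinomial.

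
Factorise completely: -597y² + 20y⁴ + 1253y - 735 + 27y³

(4y - 5)(5y - 7)(y + 7)(y - 3)

Testing divisors of the constant over divisors of the leading coefficient, y = 5/4 is a root, so (4y - 5) is a factor; dividing leaves 5y³ + 13y² - 133y + 147.
Then y = 3 is a root, so (y - 3) is a factor; dividing leaves 5y² + 28y - 49.
The remaining quadratic factors as (5y - 7)(y + 7).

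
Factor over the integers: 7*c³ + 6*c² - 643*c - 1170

Trying the rational-root candidates, c = -13/7 is a root, giving the factor (7*c + 13) and quotient c² - c - 90.
The remaining quadratic factors as (c - 10)(c + 9).

(7*c + 13)*(c + 9)*(c - 10)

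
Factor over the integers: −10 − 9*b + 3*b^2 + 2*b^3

Among the possible rational roots, b = 2 is a root, so (b − 2) is a factor; dividing leaves 2*b^2 + 7*b + 5.
The remaining quadratic factors as (b + 1)(2*b + 5).

(2*b + 5)*(b + 1)*(b − 2)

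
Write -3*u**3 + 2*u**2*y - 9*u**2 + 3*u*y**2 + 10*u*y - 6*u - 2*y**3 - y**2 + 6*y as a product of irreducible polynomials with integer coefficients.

Group: u*(-3*u**2 + 5*u*y - 3*u - 2*y**2 + 3*y) + (y + 2)*(-3*u**2 + 5*u*y - 3*u - 2*y**2 + 3*y); both groups contain (-3*u**2 + 5*u*y - 3*u - 2*y**2 + 3*y), so (u + y + 2) is a factor with cofactor -3*u**2 + 5*u*y - 3*u - 2*y**2 + 3*y.
The cofactor groups again: -3*u**2 + 5*u*y - 3*u - 2*y**2 + 3*y = -u*(3*u - 2*y + 3) + y*(3*u - 2*y + 3); both groups contain (3*u - 2*y + 3), giving -(u - y)*(3*u - 2*y + 3).

-(3*u - 2*y + 3)*(u + y + 2)*(u - y)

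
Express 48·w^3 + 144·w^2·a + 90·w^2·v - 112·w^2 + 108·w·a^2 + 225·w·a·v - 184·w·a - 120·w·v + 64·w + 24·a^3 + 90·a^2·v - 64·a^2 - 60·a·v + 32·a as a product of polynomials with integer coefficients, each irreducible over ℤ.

Group: 8·w·(6·w^2 + 15·w·a - 8·w + 6·a^2 - 4·a) + (4·a + 15·v - 8)·(6·w^2 + 15·w·a - 8·w + 6·a^2 - 4·a); both groups contain (6·w^2 + 15·w·a - 8·w + 6·a^2 - 4·a), so (8·w + 4·a + 15·v - 8) is a factor with cofactor 6·w^2 + 15·w·a - 8·w + 6·a^2 - 4·a.
The cofactor groups again: 6·w^2 + 15·w·a - 8·w + 6·a^2 - 4·a = 2·w·(3·w + 6·a - 4) + a·(3·w + 6·a - 4); both groups contain (3·w + 6·a - 4), giving (2·w + a)·(3·w + 6·a - 4).

(8·w + 4·a + 15·v - 8)·(3·w + 6·a - 4)·(2·w + a)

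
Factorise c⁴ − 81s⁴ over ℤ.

(c + 3s)(c − 3s)(c² + 9s²)

Write as (c²)² − (9s²)², then factor c² − 9s² once more.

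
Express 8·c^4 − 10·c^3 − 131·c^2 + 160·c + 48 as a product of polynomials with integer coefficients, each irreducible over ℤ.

Among the possible rational roots, c = 3/2 is a root, so (2·c − 3) is a factor; dividing leaves 4·c^3 + c^2 − 64·c − 16.
Then c = 4 is a root, so (c − 4) divides it; the quotient is 4·c^2 + 17·c + 4.
The remaining quadratic factors as (4·c + 1)(c + 4).

(2·c − 3)·(4·c + 1)·(c + 4)·(c − 4)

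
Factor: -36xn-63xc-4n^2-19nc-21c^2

Group: -4n(9x+n+3c) - 7c(9x+n+3c); both groups contain (9x+n+3c).

-(9x+n+3c)(4n+7c)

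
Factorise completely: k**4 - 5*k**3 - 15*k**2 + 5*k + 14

Testing divisors of the constant over divisors of the leading coefficient, k = -2 is a root, so (k + 2) is a factor; dividing leaves k**3 - 7*k**2 - k + 7.
Then k = -1 is a root, so (k + 1) divides it; the quotient is k**2 - 8*k + 7.
The remaining quadratic factors as (k - 7)(k - 1).

(k + 1)*(k + 2)*(k - 1)*(k - 7)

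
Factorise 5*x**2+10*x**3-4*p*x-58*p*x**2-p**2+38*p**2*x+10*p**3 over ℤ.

(10*p-2*x-1)*(p+5*x)*(p-x)

Group: 10*p*(p**2+4*p*x-5*x**2) + (-2*x-1)*(p**2+4*p*x-5*x**2); both groups contain (p**2+4*p*x-5*x**2), so (10*p-2*x-1) is a factor with cofactor p**2+4*p*x-5*x**2.
The cofactor groups again: p**2+4*p*x-5*x**2 = p*(p+5*x) - x*(p+5*x); both groups contain (p+5*x), giving (p-x)*(p+5*x).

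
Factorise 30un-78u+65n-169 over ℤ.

(5n-13)(6u+13)

Group as (30un-78u) + (65n-169) = 6u(5n-13) + 13(5n-13).
Both groups share the factor (5n-13).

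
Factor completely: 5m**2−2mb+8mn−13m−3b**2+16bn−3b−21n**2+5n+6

(m−b+3n−2)(5m+3b−7n−3)

Group: 5m(m−b+3n−2) + (3b−7n−3)(m−b+3n−2); both groups contain (m−b+3n−2).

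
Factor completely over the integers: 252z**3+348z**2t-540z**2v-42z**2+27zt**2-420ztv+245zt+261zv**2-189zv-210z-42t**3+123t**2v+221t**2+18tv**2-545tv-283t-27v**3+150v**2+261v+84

(7z-2t-v+7)(6z+3t-9v-4)(6z+7t-3v-3)

Group: 7z(36z**2+60zt-72zv-42z+21t**2-72tv-37t+27v**2+39v+12) + (-2t-v+7)(36z**2+60zt-72zv-42z+21t**2-72tv-37t+27v**2+39v+12); both groups contain (36z**2+60zt-72zv-42z+21t**2-72tv-37t+27v**2+39v+12), so (7z-2t-v+7) is a factor with cofactor 36z**2+60zt-72zv-42z+21t**2-72tv-37t+27v**2+39v+12.
The cofactor groups again: 36z**2+60zt-72zv-42z+21t**2-72tv-37t+27v**2+39v+12 = 6z(6z+3t-9v-4) + (7t-3v-3)(6z+3t-9v-4); both groups contain (6z+3t-9v-4), giving (6z+7t-3v-3)(6z+3t-9v-4).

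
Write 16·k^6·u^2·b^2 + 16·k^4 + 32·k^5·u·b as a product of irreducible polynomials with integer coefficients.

Factor out 16·k^4 first: what remains is k^2·u^2·b^2 + 2·k·u·b + 1.
Recognize a perfect-square trinomial with the parts k·u·b and 1.

16·k^4·(k·u·b + 1)^2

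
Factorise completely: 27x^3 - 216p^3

27(x - 2p)(x^2 + 2xp + 4p^2)

Factor out 27 first: what remains is x^3 - 8p^3.
Recognize a difference of cubes with the parts x and 2p.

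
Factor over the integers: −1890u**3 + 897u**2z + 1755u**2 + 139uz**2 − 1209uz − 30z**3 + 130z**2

Group: 15u(−126u**2 + 43uz + 117u + 15z**2 − 65z) − 2z(−126u**2 + 43uz + 117u + 15z**2 − 65z); both groups contain (−126u**2 + 43uz + 117u + 15z**2 − 65z), so (15u − 2z) is a factor with cofactor −126u**2 + 43uz + 117u + 15z**2 − 65z.
The cofactor groups again: −126u**2 + 43uz + 117u + 15z**2 − 65z = −9u(14u + 3z − 13) + 5z(14u + 3z − 13); both groups contain (14u + 3z − 13), giving −(9u − 5z)(14u + 3z − 13).

−(14u + 3z − 13)(15u − 2z)(9u − 5z)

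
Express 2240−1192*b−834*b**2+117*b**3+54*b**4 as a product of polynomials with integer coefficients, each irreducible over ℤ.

Testing divisors of the constant over divisors of the leading coefficient, b = 7/6 is a root, so (6*b−7) divides it; the quotient is 9*b**3+30*b**2−104*b−320.
Next, b = −4 is a root, so (b+4) divides it; the quotient is 9*b**2−6*b−80.
The remaining quadratic factors as (3*b+8)(3*b−10).

(3*b+8)*(3*b−10)*(6*b−7)*(b+4)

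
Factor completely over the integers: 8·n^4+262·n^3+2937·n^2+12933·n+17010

(2·n+15)·(4·n+9)·(n+14)·(n+9)

Testing divisors of the constant over divisors of the leading coefficient, n = -15/2 is a root, so (2·n+15) divides it; the quotient is 4·n^3+101·n^2+711·n+1134.
Then n = -14 is a root, so (n+14) is a factor; dividing leaves 4·n^2+45·n+81.
The remaining quadratic factors as (4·n+9)(n+9).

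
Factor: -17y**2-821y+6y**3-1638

(6y+13)(y+9)(y-14)

Trying the rational-root candidates, y = -9 is a root, giving the factor (y+9) and quotient 6y**2-71y-182.
The remaining quadratic factors as (y-14)(6y+13).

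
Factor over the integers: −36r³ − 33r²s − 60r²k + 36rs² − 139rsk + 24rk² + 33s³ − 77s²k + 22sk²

Group: 3r(−12r² + rs − 24rk + 11s² − 22sk) + (3s − k)(−12r² + rs − 24rk + 11s² − 22sk); both groups contain (−12r² + rs − 24rk + 11s² − 22sk), so (3r + 3s − k) is a factor with cofactor −12r² + rs − 24rk + 11s² − 22sk.
The cofactor groups again: −12r² + rs − 24rk + 11s² − 22sk = −12r(r − s + 2k) − 11s(r − s + 2k); both groups contain (r − s + 2k), giving −(12r + 11s)(r − s + 2k).

−(3r + 3s − k)(12r + 11s)(r − s + 2k)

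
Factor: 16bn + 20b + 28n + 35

Group as (16bn + 20b) + (28n + 35) = 4b(4n + 5) + 7(4n + 5).
Both groups share the factor (4n + 5).

(4b + 7)(4n + 5)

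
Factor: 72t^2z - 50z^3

2z(6t + 5z)(6t - 5z)

Every term has a factor of 2z. Then 36t^2 - 25z^2 = (6t)² − (5z)².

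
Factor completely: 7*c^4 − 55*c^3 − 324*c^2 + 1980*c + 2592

(7*c + 8)*(c + 6)*(c − 6)*(c − 9)

Testing divisors of the constant over divisors of the leading coefficient, c = 6 is a root, giving the factor (c − 6) and quotient 7*c^3 − 13*c^2 − 402*c − 432.
Then c = −6 is a root, so (c + 6) divides it; the quotient is 7*c^2 − 55*c − 72.
The remaining quadratic factors as (c − 9)(7*c + 8).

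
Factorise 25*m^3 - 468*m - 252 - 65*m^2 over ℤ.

Among the possible rational roots, m = 6 is a root, so (m - 6) is a factor; dividing leaves 25*m^2 + 85*m + 42.
The remaining quadratic factors as (5*m + 3)(5*m + 14).

(5*m + 14)*(5*m + 3)*(m - 6)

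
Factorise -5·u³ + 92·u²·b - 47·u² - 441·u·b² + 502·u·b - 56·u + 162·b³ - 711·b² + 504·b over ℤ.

Group: u·(-5·u² + 47·u·b - 47·u - 18·b² + 79·b - 56) - 9·b·(-5·u² + 47·u·b - 47·u - 18·b² + 79·b - 56); both groups contain (-5·u² + 47·u·b - 47·u - 18·b² + 79·b - 56), so (u - 9·b) is a factor with cofactor -5·u² + 47·u·b - 47·u - 18·b² + 79·b - 56.
The cofactor groups again: -5·u² + 47·u·b - 47·u - 18·b² + 79·b - 56 = -5·u·(u - 9·b + 8) + (2·b - 7)·(u - 9·b + 8); both groups contain (u - 9·b + 8), giving -(5·u - 2·b + 7)·(u - 9·b + 8).

-(5·u - 2·b + 7)·(u - 9·b)·(u - 9·b + 8)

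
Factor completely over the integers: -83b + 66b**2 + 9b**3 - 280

Testing divisors of the constant over divisors of the leading coefficient, b = 7/3 is a root, so (3b - 7) divides it; the quotient is 3b**2 + 29b + 40.
The remaining quadratic factors as (3b + 5)(b + 8).

(3b + 5)(3b - 7)(b + 8)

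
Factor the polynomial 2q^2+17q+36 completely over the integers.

(2q+9)(q+4)

Need a pair with product 2·36 = 72 and sum 17: that's 8 and 9.
Split the middle term: 2q^2+8q + 9q+36 = 2q(q+4) + 9(q+4).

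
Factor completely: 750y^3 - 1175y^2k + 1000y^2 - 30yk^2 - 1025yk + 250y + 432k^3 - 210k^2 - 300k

Group: 15y(50y^2 - 105yk + 50y + 54k^2 - 60k) + (8k + 5)(50y^2 - 105yk + 50y + 54k^2 - 60k); both groups contain (50y^2 - 105yk + 50y + 54k^2 - 60k), so (15y + 8k + 5) is a factor with cofactor 50y^2 - 105yk + 50y + 54k^2 - 60k.
The cofactor groups again: 50y^2 - 105yk + 50y + 54k^2 - 60k = 10y(5y - 6k) + (-9k + 10)(5y - 6k); both groups contain (5y - 6k), giving (10y - 9k + 10)(5y - 6k).

(5y - 6k)(10y - 9k + 10)(15y + 8k + 5)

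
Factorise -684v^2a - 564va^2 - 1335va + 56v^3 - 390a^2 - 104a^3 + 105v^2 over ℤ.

(v - 13a)(7v + 2a)(8v + 4a + 15)

Group: 8v(7v^2 - 89va - 26a^2) + (4a + 15)(7v^2 - 89va - 26a^2); both groups contain (7v^2 - 89va - 26a^2), so (8v + 4a + 15) is a factor with cofactor 7v^2 - 89va - 26a^2.
The cofactor groups again: 7v^2 - 89va - 26a^2 = v(7v + 2a) - 13a(7v + 2a); both groups contain (7v + 2a), giving (v - 13a)(7v + 2a).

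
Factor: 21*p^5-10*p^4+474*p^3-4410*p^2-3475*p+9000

(3*p+5)*(7*p-8)*(p-5)*(p^2+4*p+45)

Testing divisors of the constant over divisors of the leading coefficient, p = -5/3 is a root, giving the factor (3*p+5) and quotient 7*p^4-15*p^3+183*p^2-1775*p+1800.
Then p = 8/7 is a root, giving the factor (7*p-8) and quotient p^3-p^2+25*p-225.
Continuing, p = 5 is a root, so (p-5) is a factor; dividing leaves p^2+4*p+45.
The quadratic p^2+4*p+45 has discriminant -164 < 0 and is irreducible over ℤ.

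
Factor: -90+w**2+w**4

Substitute u = w**2 to get a quadratic in u, then factor.
w**2+10 is irreducible over ℤ (always positive, so no real roots).
w**2-9 is a difference of squares.

(w+3)(w-3)(w**2+10)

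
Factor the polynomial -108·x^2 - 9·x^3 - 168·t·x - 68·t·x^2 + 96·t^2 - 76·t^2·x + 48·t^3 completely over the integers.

Group: 2·t·(24·t^2 - 50·t·x + 48·t - 9·x^2 - 108·x) + x·(24·t^2 - 50·t·x + 48·t - 9·x^2 - 108·x); both groups contain (24·t^2 - 50·t·x + 48·t - 9·x^2 - 108·x), so (2·t + x) is a factor with cofactor 24·t^2 - 50·t·x + 48·t - 9·x^2 - 108·x.
The cofactor groups again: 24·t^2 - 50·t·x + 48·t - 9·x^2 - 108·x = 6·t·(4·t - 9·x) + (x + 12)·(4·t - 9·x); both groups contain (4·t - 9·x), giving (6·t + x + 12)·(4·t - 9·x).

(2·t + x)·(4·t - 9·x)·(6·t + x + 12)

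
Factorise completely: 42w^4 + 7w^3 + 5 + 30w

Group as (42w^4 + 30w) + (7w^3 + 5) = 6w(7w^3 + 5) + (7w^3 + 5).
Both groups share the factor (7w^3 + 5).

(6w + 1)(7w^3 + 5)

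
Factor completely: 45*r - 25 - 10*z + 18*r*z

(2*z + 5)*(9*r - 5)

Group as (18*r*z + 45*r) + (-10*z - 25) = 9*r*(2*z + 5) - 5*(2*z + 5).
Both groups share the factor (2*z + 5).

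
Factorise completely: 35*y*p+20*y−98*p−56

Group as (35*y*p+20*y) + (−98*p−56) = 5*y*(7*p+4) − 14*(7*p+4).
Both groups share the factor (7*p+4).

(5*y−14)*(7*p+4)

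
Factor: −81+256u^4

Write as (16u^2)² − (9)², then factor 16u^2−9 once more.

(4u+3)(4u−3)(16u^2+9)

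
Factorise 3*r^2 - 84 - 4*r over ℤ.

(3*r + 14)*(r - 6)

Need a pair with product 3·(-84) = -252 and sum -4: that's -18 and 14.
Split the middle term: 3*r^2 - 18*r + 14*r - 84 = 3*r*(r - 6) + 14*(r - 6).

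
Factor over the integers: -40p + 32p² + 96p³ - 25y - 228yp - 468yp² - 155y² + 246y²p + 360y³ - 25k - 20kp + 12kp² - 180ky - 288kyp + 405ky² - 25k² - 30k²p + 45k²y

(9y - 6p - 5)(5k + 5y + 8p)(k + 8y - 2p + 1)

Group: 9y(5k² + 45ky - 2kp + 5k + 40y² + 54yp + 5y - 16p² + 8p) + (-6p - 5)(5k² + 45ky - 2kp + 5k + 40y² + 54yp + 5y - 16p² + 8p); both groups contain (5k² + 45ky - 2kp + 5k + 40y² + 54yp + 5y - 16p² + 8p), so (9y - 6p - 5) is a factor with cofactor 5k² + 45ky - 2kp + 5k + 40y² + 54yp + 5y - 16p² + 8p.
The cofactor groups again: 5k² + 45ky - 2kp + 5k + 40y² + 54yp + 5y - 16p² + 8p = k(5k + 5y + 8p) + (8y - 2p + 1)(5k + 5y + 8p); both groups contain (5k + 5y + 8p), giving (k + 8y - 2p + 1)(5k + 5y + 8p).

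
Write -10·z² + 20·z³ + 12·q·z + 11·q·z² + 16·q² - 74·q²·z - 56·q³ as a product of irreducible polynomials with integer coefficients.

Group: 4·q·(-14·q² - q·z + 4·q + 4·z² - 2·z) + 5·z·(-14·q² - q·z + 4·q + 4·z² - 2·z); both groups contain (-14·q² - q·z + 4·q + 4·z² - 2·z), so (4·q + 5·z) is a factor with cofactor -14·q² - q·z + 4·q + 4·z² - 2·z.
The cofactor groups again: -14·q² - q·z + 4·q + 4·z² - 2·z = -7·q·(2·q - z) + (-4·z + 2)·(2·q - z); both groups contain (2·q - z), giving -(7·q + 4·z - 2)·(2·q - z).

-(2·q - z)·(4·q + 5·z)·(7·q + 4·z - 2)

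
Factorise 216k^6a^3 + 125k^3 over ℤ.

k^3(6ka + 5)(36k^2a^2 - 30ka + 25)

Factor out k^3 first: what remains is 216k^3a^3 + 125.
Recognize a sum of cubes with the parts 5 and 6ka.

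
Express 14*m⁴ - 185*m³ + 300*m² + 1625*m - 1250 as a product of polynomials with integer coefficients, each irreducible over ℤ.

Among the possible rational roots, m = 5/7 is a root, so (7*m - 5) is a factor; dividing leaves 2*m³ - 25*m² + 25*m + 250.
Then m = 5 is a root, so (m - 5) divides it; the quotient is 2*m² - 15*m - 50.
The remaining quadratic factors as (m - 10)(2*m + 5).

(2*m + 5)*(7*m - 5)*(m - 10)*(m - 5)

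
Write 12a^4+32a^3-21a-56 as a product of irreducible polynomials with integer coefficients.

Group as (12a^4-21a) + (32a^3-56) = 3a(4a^3-7) + 8(4a^3-7).
Both groups share the factor (4a^3-7).

(3a+8)(4a^3-7)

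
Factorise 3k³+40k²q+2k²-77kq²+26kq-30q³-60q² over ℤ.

Group: k(3k²-5kq+2k-2q²-4q) + 15q(3k²-5kq+2k-2q²-4q); both groups contain (3k²-5kq+2k-2q²-4q), so (k+15q) is a factor with cofactor 3k²-5kq+2k-2q²-4q.
The cofactor groups again: 3k²-5kq+2k-2q²-4q = 3k(k-2q) + (q+2)(k-2q); both groups contain (k-2q), giving (3k+q+2)(k-2q).

(3k+q+2)(k+15q)(k-2q)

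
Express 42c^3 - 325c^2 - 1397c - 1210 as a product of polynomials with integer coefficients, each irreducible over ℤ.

(6c + 11)(7c + 10)(c - 11)

Trying the rational-root candidates, c = -11/6 is a root, so (6c + 11) divides it; the quotient is 7c^2 - 67c - 110.
The remaining quadratic factors as (7c + 10)(c - 11).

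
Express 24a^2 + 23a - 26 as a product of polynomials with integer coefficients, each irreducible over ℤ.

Need a pair with product 24·(-26) = -624 and sum 23: that's -16 and 39.
Split the middle term: 24a^2 - 16a + 39a - 26 = 8a(3a - 2) + 13(3a - 2).

(3a - 2)(8a + 13)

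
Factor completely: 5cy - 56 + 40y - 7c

Group as (5cy - 7c) + (40y - 56) = c(5y - 7) + 8(5y - 7).
Both groups share the factor (5y - 7).

(5y - 7)(c + 8)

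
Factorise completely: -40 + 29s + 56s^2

(7s + 8)(8s - 5)

Need a pair with product 56·(-40) = -2240 and sum 29: that's -35 and 64.
Split the middle term: 56s^2 - 35s + 64s - 40 = 7s(8s - 5) + 8(8s - 5).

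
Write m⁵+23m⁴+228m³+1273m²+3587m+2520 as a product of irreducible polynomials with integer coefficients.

Testing divisors of the constant over divisors of the leading coefficient, m = -8 is a root, giving the factor (m+8) and quotient m⁴+15m³+108m²+409m+315.
Next, m = -7 is a root, so (m+7) is a factor; dividing leaves m³+8m²+52m+45.
Next, m = -1 is a root, so (m+1) divides it; the quotient is m²+7m+45.
The quadratic m²+7m+45 has discriminant -131 < 0 and is irreducible over ℤ.

(m+1)(m+7)(m+8)(m²+7m+45)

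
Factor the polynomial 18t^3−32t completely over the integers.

2t(3t+4)(3t−4)

Factor out 2t, leaving 9t^2−16, which is a difference of two squares.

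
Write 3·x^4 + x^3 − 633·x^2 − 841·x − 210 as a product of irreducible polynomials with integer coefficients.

(3·x + 1)·(x + 1)·(x + 14)·(x − 15)

Testing divisors of the constant over divisors of the leading coefficient, x = −1/3 is a root, so (3·x + 1) is a factor; dividing leaves x^3 − 211·x − 210.
Continuing, x = −1 is a root, giving the factor (x + 1) and quotient x^2 − x − 210.
The remaining quadratic factors as (x + 14)(x − 15).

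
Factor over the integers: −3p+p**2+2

(p−1)(p−2)

Two integers with product 2 and sum −3 are −1 and −2.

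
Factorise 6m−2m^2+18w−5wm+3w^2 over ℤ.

Group: w(3w+m) + (−2m+6)(3w+m); both groups contain (3w+m).

(w−2m+6)(3w+m)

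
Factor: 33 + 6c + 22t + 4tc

(2c + 11)(2t + 3)

Group as (4tc + 22t) + (6c + 33) = 2t(2c + 11) + 3(2c + 11).
Both groups share the factor (2c + 11).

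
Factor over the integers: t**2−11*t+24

Two integers with product 24 and sum −11 are −3 and −8.

(t−3)*(t−8)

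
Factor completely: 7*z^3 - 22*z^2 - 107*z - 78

By the rational root theorem, z = -1 is a root, so (z + 1) divides it; the quotient is 7*z^2 - 29*z - 78.
The remaining quadratic factors as (7*z + 13)(z - 6).

(7*z + 13)*(z + 1)*(z - 6)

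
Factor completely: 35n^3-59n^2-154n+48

Trying the rational-root candidates, n = 3 is a root, giving the factor (n-3) and quotient 35n^2+46n-16.
The remaining quadratic factors as (7n-2)(5n+8).

(5n+8)(7n-2)(n-3)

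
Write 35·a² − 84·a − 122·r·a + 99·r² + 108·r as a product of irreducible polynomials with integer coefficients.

Group: 11·r·(9·r − 7·a) + (−5·a + 12)·(9·r − 7·a); both groups contain (9·r − 7·a).

(11·r − 5·a + 12)·(9·r − 7·a)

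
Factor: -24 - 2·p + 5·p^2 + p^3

Trying the rational-root candidates, p = 2 is a root, giving the factor (p - 2) and quotient p^2 + 7·p + 12.
The remaining quadratic factors as (p + 3)(p + 4).

(p + 3)·(p + 4)·(p - 2)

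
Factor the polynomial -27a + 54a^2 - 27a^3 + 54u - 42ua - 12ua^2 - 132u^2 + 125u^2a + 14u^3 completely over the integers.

Group: u(14u^2 - ua - 6u - 3a^2 + 3a) + (9a - 9)(14u^2 - ua - 6u - 3a^2 + 3a); both groups contain (14u^2 - ua - 6u - 3a^2 + 3a), so (u + 9a - 9) is a factor with cofactor 14u^2 - ua - 6u - 3a^2 + 3a.
The cofactor groups again: 14u^2 - ua - 6u - 3a^2 + 3a = 2u(7u + 3a - 3) - a(7u + 3a - 3); both groups contain (7u + 3a - 3), giving (2u - a)(7u + 3a - 3).

(2u - a)(7u + 3a - 3)(u + 9a - 9)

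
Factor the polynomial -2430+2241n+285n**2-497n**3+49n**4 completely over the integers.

Among the possible rational roots, n = 2 is a root, giving the factor (n-2) and quotient 49n**3-399n**2-513n+1215.
Next, n = 9 is a root, so (n-9) is a factor; dividing leaves 49n**2+42n-135.
The remaining quadratic factors as (7n-9)(7n+15).

(7n+15)(7n-9)(n-2)(n-9)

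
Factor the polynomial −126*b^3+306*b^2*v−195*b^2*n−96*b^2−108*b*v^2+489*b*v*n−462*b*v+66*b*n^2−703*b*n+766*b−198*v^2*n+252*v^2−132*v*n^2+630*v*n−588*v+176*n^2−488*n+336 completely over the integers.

−(3*b−6*v+8)*(6*b+11*n−14)*(7*b−3*v−2*n+3)

Group: 3*b*(−42*b^2+18*b*v−65*b*n+80*b+33*v*n−42*v+22*n^2−61*n+42) + (−6*v+8)*(−42*b^2+18*b*v−65*b*n+80*b+33*v*n−42*v+22*n^2−61*n+42); both groups contain (−42*b^2+18*b*v−65*b*n+80*b+33*v*n−42*v+22*n^2−61*n+42), so (3*b−6*v+8) is a factor with cofactor −42*b^2+18*b*v−65*b*n+80*b+33*v*n−42*v+22*n^2−61*n+42.
The cofactor groups again: −42*b^2+18*b*v−65*b*n+80*b+33*v*n−42*v+22*n^2−61*n+42 = −6*b*(7*b−3*v−2*n+3) + (−11*n+14)*(7*b−3*v−2*n+3); both groups contain (7*b−3*v−2*n+3), giving −(6*b+11*n−14)*(7*b−3*v−2*n+3).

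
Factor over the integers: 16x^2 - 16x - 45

(4x + 5)(4x - 9)

Need a pair with product 16·(-45) = -720 and sum -16: that's -36 and 20.
Split the middle term: 16x^2 - 36x + 20x - 45 = 4x(4x - 9) + 5(4x - 9).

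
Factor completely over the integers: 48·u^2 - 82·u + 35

Need a pair with product 48·35 = 1680 and sum -82: that's -40 and -42.
Split the middle term: 48·u^2 - 40·u - 42·u + 35 = 8·u·(6·u - 5) - 7·(6·u - 5).

(6·u - 5)·(8·u - 7)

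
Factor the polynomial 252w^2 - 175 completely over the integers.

Pull out the common factor 7; 36w^2 - 25 is a difference of squares.

7(6w + 5)(6w - 5)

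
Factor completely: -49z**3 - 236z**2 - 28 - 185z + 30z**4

Trying the rational-root candidates, z = -1 is a root, so (z + 1) divides it; the quotient is 30z**3 - 79z**2 - 157z - 28.
Next, z = -1/5 is a root, giving the factor (5z + 1) and quotient 6z**2 - 17z - 28.
The remaining quadratic factors as (6z + 7)(z - 4).

(5z + 1)(6z + 7)(z + 1)(z - 4)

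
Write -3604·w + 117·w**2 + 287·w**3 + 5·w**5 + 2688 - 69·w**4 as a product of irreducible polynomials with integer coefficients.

Trying the rational-root candidates, w = 7 is a root, so (w - 7) is a factor; dividing leaves 5·w**4 - 34·w**3 + 49·w**2 + 460·w - 384.
Next, w = 4/5 is a root, so (5·w - 4) is a factor; dividing leaves w**3 - 6·w**2 + 5·w + 96.
Next, w = -3 is a root, giving the factor (w + 3) and quotient w**2 - 9·w + 32.
The quadratic w**2 - 9·w + 32 has discriminant -47 < 0 and is irreducible over ℤ.

(5·w - 4)·(w + 3)·(w - 7)·(w**2 - 9·w + 32)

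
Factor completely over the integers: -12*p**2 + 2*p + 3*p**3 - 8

(p - 4)*(3*p**2 + 2)

Group as (3*p**3 + 2*p) + (-12*p**2 - 8) = p*(3*p**2 + 2) - 4*(3*p**2 + 2).
Both groups share the factor (3*p**2 + 2).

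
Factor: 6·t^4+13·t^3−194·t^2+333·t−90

Testing divisors of the constant over divisors of the leading coefficient, t = 2 is a root, so (t−2) divides it; the quotient is 6·t^3+25·t^2−144·t+45.
Next, t = −15/2 is a root, so (2·t+15) is a factor; dividing leaves 3·t^2−10·t+3.
The remaining quadratic factors as (t−3)(3·t−1).

(2·t+15)·(3·t−1)·(t−2)·(t−3)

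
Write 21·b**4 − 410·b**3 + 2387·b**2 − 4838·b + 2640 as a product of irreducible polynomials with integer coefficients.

(3·b − 8)·(7·b − 6)·(b − 11)·(b − 5)

By the rational root theorem, b = 11 is a root, so (b − 11) divides it; the quotient is 21·b**3 − 179·b**2 + 418·b − 240.
Continuing, b = 8/3 is a root, giving the factor (3·b − 8) and quotient 7·b**2 − 41·b + 30.
The remaining quadratic factors as (b − 5)(7·b − 6).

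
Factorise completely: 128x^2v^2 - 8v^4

8v^2(4x - v)(4x + v)

Every term has a factor of 8v^2. Then 16x^2 - v^2 = (4x)² − (v)².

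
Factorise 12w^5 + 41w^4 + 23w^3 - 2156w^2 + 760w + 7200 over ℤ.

(3w + 5)(4w - 9)(w - 4)(w^2 + 8w + 40)

Testing divisors of the constant over divisors of the leading coefficient, w = 4 is a root, so (w - 4) divides it; the quotient is 12w^4 + 89w^3 + 379w^2 - 640w - 1800.
Then w = 9/4 is a root, so (4w - 9) divides it; the quotient is 3w^3 + 29w^2 + 160w + 200.
Continuing, w = -5/3 is a root, so (3w + 5) divides it; the quotient is w^2 + 8w + 40.
The quadratic w^2 + 8w + 40 has discriminant -96 < 0 and is irreducible over ℤ.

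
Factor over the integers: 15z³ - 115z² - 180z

5z(3z + 4)(z - 9)

Pull out the common factor 5z, then factor the remaining trinomial.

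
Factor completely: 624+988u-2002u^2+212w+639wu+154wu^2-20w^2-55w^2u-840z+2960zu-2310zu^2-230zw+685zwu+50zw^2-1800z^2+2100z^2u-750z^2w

Group: 10z(-75zw+210zu-180z+5w^2-14wu-53w+182u-156) + (-11u-4)(-75zw+210zu-180z+5w^2-14wu-53w+182u-156); both groups contain (-75zw+210zu-180z+5w^2-14wu-53w+182u-156), so (10z-11u-4) is a factor with cofactor -75zw+210zu-180z+5w^2-14wu-53w+182u-156.
The cofactor groups again: -75zw+210zu-180z+5w^2-14wu-53w+182u-156 = -15z(5w-14u+12) + (w-13)(5w-14u+12); both groups contain (5w-14u+12), giving -(15z-w+13)(5w-14u+12).

-(10z-11u-4)(5w-14u+12)(15z-w+13)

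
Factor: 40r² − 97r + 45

Need a pair with product 40·45 = 1800 and sum −97: that's −72 and −25.
Split the middle term: 40r² − 72r − 25r + 45 = 8r(5r − 9) − 5(5r − 9).

(5r − 9)(8r − 5)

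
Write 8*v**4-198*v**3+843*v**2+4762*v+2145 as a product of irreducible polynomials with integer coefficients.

(2*v+1)*(4*v+11)*(v-13)*(v-15)

By the rational root theorem, v = -11/4 is a root, giving the factor (4*v+11) and quotient 2*v**3-55*v**2+362*v+195.
Then v = 15 is a root, so (v-15) divides it; the quotient is 2*v**2-25*v-13.
The remaining quadratic factors as (v-13)(2*v+1).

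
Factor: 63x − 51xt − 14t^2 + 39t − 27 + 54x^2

(6x − 7t + 9)(9x + 2t − 3)

Group: 9x(6x − 7t + 9) + (2t − 3)(6x − 7t + 9); both groups contain (6x − 7t + 9).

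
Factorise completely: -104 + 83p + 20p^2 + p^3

(p + 13)(p + 8)(p - 1)

Among the possible rational roots, p = 1 is a root, giving the factor (p - 1) and quotient p^2 + 21p + 104.
The remaining quadratic factors as (p + 13)(p + 8).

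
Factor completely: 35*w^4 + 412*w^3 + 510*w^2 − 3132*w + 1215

(5*w − 9)*(7*w − 3)*(w + 5)*(w + 9)

Trying the rational-root candidates, w = −9 is a root, so (w + 9) divides it; the quotient is 35*w^3 + 97*w^2 − 363*w + 135.
Then w = −5 is a root, giving the factor (w + 5) and quotient 35*w^2 − 78*w + 27.
The remaining quadratic factors as (7*w − 3)(5*w − 9).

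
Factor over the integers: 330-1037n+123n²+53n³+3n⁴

Among the possible rational roots, n = -11 is a root, so (n+11) is a factor; dividing leaves 3n³+20n²-97n+30.
Next, n = 1/3 is a root, so (3n-1) is a factor; dividing leaves n²+7n-30.
The remaining quadratic factors as (n+10)(n-3).

(3n-1)(n+10)(n+11)(n-3)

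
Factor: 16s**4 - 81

(2s + 3)(2s - 3)(4s**2 + 9)

Difference of squares twice: with A = 2s and B = 3, A⁴ − B⁴ = (A² − B²)(A² + B²), and A² − B² factors again.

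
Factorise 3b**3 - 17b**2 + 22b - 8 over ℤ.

Among the possible rational roots, b = 2/3 is a root, so (3b - 2) is a factor; dividing leaves b**2 - 5b + 4.
The remaining quadratic factors as (b - 1)(b - 4).

(3b - 2)(b - 1)(b - 4)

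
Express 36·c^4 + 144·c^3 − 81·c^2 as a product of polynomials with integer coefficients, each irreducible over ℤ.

9·c^2·(2·c + 9)·(2·c − 1)

Pull out the common factor 9·c^2, then factor the remaining trinomial.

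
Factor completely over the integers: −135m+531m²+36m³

Pull out the common factor 9m, then factor the remaining trinomial.

9m(4m−1)(m+15)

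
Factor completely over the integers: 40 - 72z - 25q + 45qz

(5q - 8)(9z - 5)

Group as (45qz - 25q) + (-72z + 40) = 5q(9z - 5) - 8(9z - 5).
Both groups share the factor (9z - 5).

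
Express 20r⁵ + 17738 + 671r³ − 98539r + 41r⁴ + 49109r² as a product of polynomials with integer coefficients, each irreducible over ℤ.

Testing divisors of the constant over divisors of the leading coefficient, r = 1/5 is a root, so (5r − 1) is a factor; dividing leaves 4r⁴ + 9r³ + 136r² + 9849r − 17738.
Continuing, r = 7/4 is a root, so (4r − 7) divides it; the quotient is r³ + 4r² + 41r + 2534.
Next, r = −14 is a root, so (r + 14) divides it; the quotient is r² − 10r + 181.
The quadratic r² − 10r + 181 has discriminant −624 < 0 and is irreducible over ℤ.

(4r − 7)(5r − 1)(r + 14)(r² − 10r + 181)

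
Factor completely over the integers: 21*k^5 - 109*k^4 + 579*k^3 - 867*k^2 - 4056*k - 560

(3*k + 5)*(7*k + 1)*(k - 4)*(k^2 - 3*k + 28)

Testing divisors of the constant over divisors of the leading coefficient, k = -1/7 is a root, giving the factor (7*k + 1) and quotient 3*k^4 - 16*k^3 + 85*k^2 - 136*k - 560.
Then k = 4 is a root, so (k - 4) divides it; the quotient is 3*k^3 - 4*k^2 + 69*k + 140.
Continuing, k = -5/3 is a root, so (3*k + 5) divides it; the quotient is k^2 - 3*k + 28.
The quadratic k^2 - 3*k + 28 has discriminant -103 < 0 and is irreducible over ℤ.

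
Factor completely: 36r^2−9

Pull out the common factor 9; 4r^2−1 is a difference of squares.

9(2r+1)(2r−1)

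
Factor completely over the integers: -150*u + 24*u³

Pull out the common factor 6*u; 4*u² - 25 is a difference of squares.

6*u*(2*u + 5)*(2*u - 5)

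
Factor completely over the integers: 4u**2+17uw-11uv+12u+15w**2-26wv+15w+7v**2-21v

Group: u(4u+5w-7v) + (3w-v+3)(4u+5w-7v); both groups contain (4u+5w-7v).

(4u+5w-7v)(u+3w-v+3)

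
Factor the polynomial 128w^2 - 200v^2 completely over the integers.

Pull out the common factor 8; 16w^2 - 25v^2 is a difference of squares.

8(4w - 5v)(4w + 5v)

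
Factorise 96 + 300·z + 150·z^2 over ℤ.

6·(5·z + 2)·(5·z + 8)

Pull out the common factor 6, then factor the remaining trinomial.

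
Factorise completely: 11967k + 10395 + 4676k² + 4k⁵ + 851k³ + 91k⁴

(4k + 7)(k + 11)(k + 3)(k² + 7k + 45)

By the rational root theorem, k = -11 is a root, giving the factor (k + 11) and quotient 4k⁴ + 47k³ + 334k² + 1002k + 945.
Continuing, k = -3 is a root, giving the factor (k + 3) and quotient 4k³ + 35k² + 229k + 315.
Then k = -7/4 is a root, so (4k + 7) divides it; the quotient is k² + 7k + 45.
The quadratic k² + 7k + 45 has discriminant -131 < 0 and is irreducible over ℤ.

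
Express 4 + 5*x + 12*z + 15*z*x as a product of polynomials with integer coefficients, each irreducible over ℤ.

Group as (15*z*x + 12*z) + (5*x + 4) = 3*z*(5*x + 4) + (5*x + 4).
Both groups share the factor (5*x + 4).

(3*z + 1)*(5*x + 4)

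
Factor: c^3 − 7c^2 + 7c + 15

By the rational root theorem, c = 3 is a root, giving the factor (c − 3) and quotient c^2 − 4c − 5.
The remaining quadratic factors as (c + 1)(c − 5).

(c + 1)(c − 3)(c − 5)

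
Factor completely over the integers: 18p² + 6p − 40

Pull out the common factor 2, then factor the remaining trinomial.

2(3p + 5)(3p − 4)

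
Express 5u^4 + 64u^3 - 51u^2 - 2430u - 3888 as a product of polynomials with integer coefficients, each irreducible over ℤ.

(5u + 9)(u + 8)(u + 9)(u - 6)

Among the possible rational roots, u = -8 is a root, so (u + 8) divides it; the quotient is 5u^3 + 24u^2 - 243u - 486.
Next, u = 6 is a root, so (u - 6) divides it; the quotient is 5u^2 + 54u + 81.
The remaining quadratic factors as (u + 9)(5u + 9).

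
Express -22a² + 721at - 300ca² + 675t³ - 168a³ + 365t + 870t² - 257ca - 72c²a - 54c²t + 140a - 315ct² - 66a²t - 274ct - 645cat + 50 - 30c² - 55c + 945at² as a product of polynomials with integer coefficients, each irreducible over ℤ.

-(12a + 9t + 5)(3c + 2a - 5t - 2)(2c + 7a + 15t + 5)

Group: 12a(-6c² - 25ca - 35ct - 11c - 14a² + 5at + 4a + 75t² + 55t + 10) + (9t + 5)(-6c² - 25ca - 35ct - 11c - 14a² + 5at + 4a + 75t² + 55t + 10); both groups contain (-6c² - 25ca - 35ct - 11c - 14a² + 5at + 4a + 75t² + 55t + 10), so (12a + 9t + 5) is a factor with cofactor -6c² - 25ca - 35ct - 11c - 14a² + 5at + 4a + 75t² + 55t + 10.
The cofactor groups again: -6c² - 25ca - 35ct - 11c - 14a² + 5at + 4a + 75t² + 55t + 10 = -3c(2c + 7a + 15t + 5) + (-2a + 5t + 2)(2c + 7a + 15t + 5); both groups contain (2c + 7a + 15t + 5), giving -(3c + 2a - 5t - 2)(2c + 7a + 15t + 5).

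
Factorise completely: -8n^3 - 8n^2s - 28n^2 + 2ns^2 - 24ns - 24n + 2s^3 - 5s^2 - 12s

Group: 2n(-4n^2 - 8n + s^2 - 4s) + (2s + 3)(-4n^2 - 8n + s^2 - 4s); both groups contain (-4n^2 - 8n + s^2 - 4s), so (2n + 2s + 3) is a factor with cofactor -4n^2 - 8n + s^2 - 4s.
The cofactor groups again: -4n^2 - 8n + s^2 - 4s = -2n(2n - s + 4) - s(2n - s + 4); both groups contain (2n - s + 4), giving -(2n + s)(2n - s + 4).

-(2n + 2s + 3)(2n + s)(2n - s + 4)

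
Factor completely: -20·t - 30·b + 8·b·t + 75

(2·b - 5)·(4·t - 15)

Group as (8·b·t - 30·b) + (-20·t + 75) = 2·b·(4·t - 15) - 5·(4·t - 15).
Both groups share the factor (4·t - 15).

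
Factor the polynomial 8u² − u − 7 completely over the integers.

(8u + 7)(u − 1)

Need a pair with product 8·(−7) = −56 and sum −1: that's −8 and 7.
Split the middle term: 8u² − 8u + 7u − 7 = 8u(u − 1) + 7(u − 1).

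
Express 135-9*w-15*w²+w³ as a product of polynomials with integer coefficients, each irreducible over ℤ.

(w+3)*(w-15)*(w-3)

By the rational root theorem, w = 3 is a root, so (w-3) is a factor; dividing leaves w²-12*w-45.
The remaining quadratic factors as (w+3)(w-15).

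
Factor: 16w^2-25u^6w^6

Pull out the common factor w^2, leaving -25u^6w^4+16.
Recognize a difference of squares with the parts 4 and 5u^3w^2.

-w^2(5u^3w^2+4)(5u^3w^2-4)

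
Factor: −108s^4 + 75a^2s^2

Every term has a factor of 3s^2. Then 25a^2 − 36s^2 = (5a)² − (6s)².

3s^2(5a + 6s)(5a − 6s)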